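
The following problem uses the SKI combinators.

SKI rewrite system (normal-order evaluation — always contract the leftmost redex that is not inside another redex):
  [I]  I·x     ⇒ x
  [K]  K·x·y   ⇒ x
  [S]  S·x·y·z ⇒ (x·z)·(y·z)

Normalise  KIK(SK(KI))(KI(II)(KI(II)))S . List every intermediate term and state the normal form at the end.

  start: KIK(SK(KI))(KI(II)(KI(II)))S
  [1] I(SK(KI))(KI(II)(KI(II)))S
  [2] SK(KI)(KI(II)(KI(II)))S
  [3] K(KI(II)(KI(II)))(KI(KI(II)(KI(II))))S
  [4] KI(II)(KI(II))S
  [5] I(KI(II))S
  [6] KI(II)S
  [7] IS
  [8] S

Answer: normal form = S  (in 8 steps)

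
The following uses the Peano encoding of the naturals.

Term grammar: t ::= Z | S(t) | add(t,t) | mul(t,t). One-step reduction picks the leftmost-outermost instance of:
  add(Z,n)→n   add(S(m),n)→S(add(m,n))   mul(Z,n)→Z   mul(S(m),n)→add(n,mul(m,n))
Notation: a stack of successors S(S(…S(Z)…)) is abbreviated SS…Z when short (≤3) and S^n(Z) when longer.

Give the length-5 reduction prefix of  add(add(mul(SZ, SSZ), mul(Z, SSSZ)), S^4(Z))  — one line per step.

Answer: after 5 steps: S(add(add(S(add(Z, mul(Z, SSZ))), mul(Z, SSSZ)), S^4(Z)))

Reduction:
  start: add(add(mul(SZ, SSZ), mul(Z, SSSZ)), S^4(Z))
  step 1: add(add(add(SSZ, mul(Z, SSZ)), mul(Z, SSSZ)), S^4(Z))
  step 2: add(add(S(add(SZ, mul(Z, SSZ))), mul(Z, SSSZ)), S^4(Z))
  step 3: add(S(add(add(SZ, mul(Z, SSZ)), mul(Z, SSSZ))), S^4(Z))
  step 4: S(add(add(add(SZ, mul(Z, SSZ)), mul(Z, SSSZ)), S^4(Z)))
  step 5: S(add(add(S(add(Z, mul(Z, SSZ))), mul(Z, SSSZ)), S^4(Z)))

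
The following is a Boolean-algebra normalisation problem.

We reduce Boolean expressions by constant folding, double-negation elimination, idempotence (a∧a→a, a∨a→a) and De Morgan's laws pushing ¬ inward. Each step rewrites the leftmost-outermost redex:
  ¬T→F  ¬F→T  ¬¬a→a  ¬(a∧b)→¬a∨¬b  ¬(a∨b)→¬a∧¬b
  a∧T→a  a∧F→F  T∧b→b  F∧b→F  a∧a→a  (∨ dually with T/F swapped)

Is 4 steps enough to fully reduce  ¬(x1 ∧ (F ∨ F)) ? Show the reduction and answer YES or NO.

Answer: NO — after 4 steps the term is ¬x1 ∨ T, not yet normal

Working:
  start: ¬(x1 ∧ (F ∨ F))
  step 1: ¬x1 ∨ ¬(F ∨ F)
  step 2: ¬x1 ∨ (¬F ∧ ¬F)
  step 3: ¬x1 ∨ ¬F
  step 4: ¬x1 ∨ T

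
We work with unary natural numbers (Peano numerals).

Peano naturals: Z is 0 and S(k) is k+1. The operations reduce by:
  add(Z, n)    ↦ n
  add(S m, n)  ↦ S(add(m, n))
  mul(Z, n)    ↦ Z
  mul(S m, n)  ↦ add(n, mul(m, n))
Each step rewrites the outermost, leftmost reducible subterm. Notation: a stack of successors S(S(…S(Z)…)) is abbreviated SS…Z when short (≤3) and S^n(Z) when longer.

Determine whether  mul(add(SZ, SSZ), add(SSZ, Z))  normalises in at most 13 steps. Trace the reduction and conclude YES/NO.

  start: mul(add(SZ, SSZ), add(SSZ, Z))
  step 1: mul(S(add(Z, SSZ)), add(SSZ, Z))
  step 2: add(add(SSZ, Z), mul(add(Z, SSZ), add(SSZ, Z)))
  step 3: add(S(add(SZ, Z)), mul(add(Z, SSZ), add(SSZ, Z)))
  step 4: S(add(add(SZ, Z), mul(add(Z, SSZ), add(SSZ, Z))))
  step 5: S(add(S(add(Z, Z)), mul(add(Z, SSZ), add(SSZ, Z))))
  step 6: S(S(add(add(Z, Z), mul(add(Z, SSZ), add(SSZ, Z)))))
  step 7: S(S(add(Z, mul(add(Z, SSZ), add(SSZ, Z)))))
  step 8: S(S(mul(add(Z, SSZ), add(SSZ, Z))))
  step 9: S(S(mul(SSZ, add(SSZ, Z))))
  step 10: S(S(add(add(SSZ, Z), mul(SZ, add(SSZ, Z)))))
  step 11: S(S(add(S(add(SZ, Z)), mul(SZ, add(SSZ, Z)))))
  step 12: S(S(S(add(add(SZ, Z), mul(SZ, add(SSZ, Z))))))
  step 13: S(S(S(add(S(add(Z, Z)), mul(SZ, add(SSZ, Z))))))

Answer: NO — after 13 steps the term is S(S(S(add(S(add(Z, Z)), mul(SZ, add(SSZ, Z)))))), not yet normal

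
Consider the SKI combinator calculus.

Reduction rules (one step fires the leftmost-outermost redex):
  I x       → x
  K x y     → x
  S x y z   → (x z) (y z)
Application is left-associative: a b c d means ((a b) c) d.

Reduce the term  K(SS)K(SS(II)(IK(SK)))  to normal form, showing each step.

Answer: normal form = SS(S(K(SK))(K(SK)))  (in 6 steps)

Working:
  start: K(SS)K(SS(II)(IK(SK)))
  step 1: SS(SS(II)(IK(SK)))
  step 2: SS(S(IK(SK))(II(IK(SK))))
  step 3: SS(S(K(SK))(II(IK(SK))))
  step 4: SS(S(K(SK))(I(IK(SK))))
  step 5: SS(S(K(SK))(IK(SK)))
  step 6: SS(S(K(SK))(K(SK)))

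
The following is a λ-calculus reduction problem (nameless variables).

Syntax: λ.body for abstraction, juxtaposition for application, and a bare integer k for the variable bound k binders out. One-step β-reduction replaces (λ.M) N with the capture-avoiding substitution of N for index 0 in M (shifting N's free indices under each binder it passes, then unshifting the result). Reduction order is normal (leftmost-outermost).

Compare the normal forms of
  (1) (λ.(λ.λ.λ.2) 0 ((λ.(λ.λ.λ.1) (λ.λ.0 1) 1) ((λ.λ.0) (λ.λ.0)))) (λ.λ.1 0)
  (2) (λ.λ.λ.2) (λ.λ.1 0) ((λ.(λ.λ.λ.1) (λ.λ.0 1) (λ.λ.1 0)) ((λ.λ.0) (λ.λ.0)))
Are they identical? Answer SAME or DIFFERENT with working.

Term A:
  start: (λ.(λ.λ.λ.2) 0 ((λ.(λ.λ.λ.1) (λ.λ.0 1) 1) ((λ.λ.0) (λ.λ.0)))) (λ.λ.1 0)
  →1  (λ.λ.λ.2) (λ.λ.1 0) ((λ.(λ.λ.λ.1) (λ.λ.0 1) (λ.λ.1 0)) ((λ.λ.0) (λ.λ.0)))
  →2  (λ.λ.λ.λ.1 0) ((λ.(λ.λ.λ.1) (λ.λ.0 1) (λ.λ.1 0)) ((λ.λ.0) (λ.λ.0)))
  →3  λ.λ.λ.1 0

Term B:
  start: (λ.λ.λ.2) (λ.λ.1 0) ((λ.(λ.λ.λ.1) (λ.λ.0 1) (λ.λ.1 0)) ((λ.λ.0) (λ.λ.0)))
  →1  (λ.λ.λ.λ.1 0) ((λ.(λ.λ.λ.1) (λ.λ.0 1) (λ.λ.1 0)) ((λ.λ.0) (λ.λ.0)))
  →2  λ.λ.λ.1 0

Answer: SAME — A ⇓ λ.λ.λ.1 0, B ⇓ λ.λ.λ.1 0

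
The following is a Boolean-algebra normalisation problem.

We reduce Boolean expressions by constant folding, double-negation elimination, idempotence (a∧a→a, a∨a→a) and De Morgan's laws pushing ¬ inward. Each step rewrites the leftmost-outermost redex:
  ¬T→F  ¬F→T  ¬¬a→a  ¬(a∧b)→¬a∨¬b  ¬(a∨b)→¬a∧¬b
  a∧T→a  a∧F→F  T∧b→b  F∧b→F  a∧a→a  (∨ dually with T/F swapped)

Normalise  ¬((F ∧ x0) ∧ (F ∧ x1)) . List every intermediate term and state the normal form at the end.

Answer: normal form = T  (in 5 steps)

Working:
  start: ¬((F ∧ x0) ∧ (F ∧ x1))
  step 1: ¬(F ∧ x0) ∨ ¬(F ∧ x1)
  step 2: (¬F ∨ ¬x0) ∨ ¬(F ∧ x1)
  step 3: (T ∨ ¬x0) ∨ ¬(F ∧ x1)
  step 4: T ∨ ¬(F ∧ x1)
  step 5: T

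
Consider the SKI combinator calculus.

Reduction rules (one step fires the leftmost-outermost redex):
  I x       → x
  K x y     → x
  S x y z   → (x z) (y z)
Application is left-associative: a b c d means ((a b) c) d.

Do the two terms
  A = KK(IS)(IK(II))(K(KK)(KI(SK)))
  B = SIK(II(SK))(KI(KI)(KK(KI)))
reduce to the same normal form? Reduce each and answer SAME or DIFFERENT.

Term A:
  start: KK(IS)(IK(II))(K(KK)(KI(SK)))
  [1] K(IK(II))(K(KK)(KI(SK)))
  [2] IK(II)
  [3] K(II)
  [4] KI

Term B:
  start: SIK(II(SK))(KI(KI)(KK(KI)))
  [1] I(II(SK))(K(II(SK)))(KI(KI)(KK(KI)))
  [2] II(SK)(K(II(SK)))(KI(KI)(KK(KI)))
  [3] I(SK)(K(II(SK)))(KI(KI)(KK(KI)))
  [4] SK(K(II(SK)))(KI(KI)(KK(KI)))
  [5] K(KI(KI)(KK(KI)))(K(II(SK))(KI(KI)(KK(KI))))
  [6] KI(KI)(KK(KI))
  [7] I(KK(KI))
  [8] KK(KI)
  [9] K

Answer: DIFFERENT — A ⇓ KI, B ⇓ K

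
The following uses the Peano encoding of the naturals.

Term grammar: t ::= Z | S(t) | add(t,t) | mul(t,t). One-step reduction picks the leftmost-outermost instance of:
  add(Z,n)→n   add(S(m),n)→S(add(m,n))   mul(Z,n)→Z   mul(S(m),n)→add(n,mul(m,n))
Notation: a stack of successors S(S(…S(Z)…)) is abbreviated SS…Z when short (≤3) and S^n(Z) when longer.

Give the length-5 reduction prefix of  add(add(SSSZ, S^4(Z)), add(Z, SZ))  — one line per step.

  start: add(add(SSSZ, S^4(Z)), add(Z, SZ))
  [1] add(S(add(SSZ, S^4(Z))), add(Z, SZ))
  [2] S(add(add(SSZ, S^4(Z)), add(Z, SZ)))
  [3] S(add(S(add(SZ, S^4(Z))), add(Z, SZ)))
  [4] S(S(add(add(SZ, S^4(Z)), add(Z, SZ))))
  [5] S(S(add(S(add(Z, S^4(Z))), add(Z, SZ))))

Answer: after 5 steps: S(S(add(S(add(Z, S^4(Z))), add(Z, SZ))))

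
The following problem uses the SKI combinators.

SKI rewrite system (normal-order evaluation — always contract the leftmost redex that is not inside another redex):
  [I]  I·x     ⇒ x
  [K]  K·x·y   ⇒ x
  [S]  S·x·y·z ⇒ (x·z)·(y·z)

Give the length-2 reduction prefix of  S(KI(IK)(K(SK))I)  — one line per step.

  start: S(KI(IK)(K(SK))I)
  [1] S(I(K(SK))I)
  [2] S(K(SK)I)

Answer: after 2 steps: S(K(SK)I)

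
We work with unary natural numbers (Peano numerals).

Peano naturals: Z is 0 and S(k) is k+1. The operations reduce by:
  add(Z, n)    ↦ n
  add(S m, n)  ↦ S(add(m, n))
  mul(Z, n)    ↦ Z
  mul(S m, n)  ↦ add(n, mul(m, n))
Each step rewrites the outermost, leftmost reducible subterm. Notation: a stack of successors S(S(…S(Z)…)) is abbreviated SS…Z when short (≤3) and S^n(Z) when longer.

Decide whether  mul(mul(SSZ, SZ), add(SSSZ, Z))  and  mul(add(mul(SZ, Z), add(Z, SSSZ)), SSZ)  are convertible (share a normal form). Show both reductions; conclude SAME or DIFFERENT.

Term A:
  start: mul(mul(SSZ, SZ), add(SSSZ, Z))
  step 1: mul(add(SZ, mul(SZ, SZ)), add(SSSZ, Z))
  step 2: mul(S(add(Z, mul(SZ, SZ))), add(SSSZ, Z))
  step 3: add(add(SSSZ, Z), mul(add(Z, mul(SZ, SZ)), add(SSSZ, Z)))
  step 4: add(S(add(SSZ, Z)), mul(add(Z, mul(SZ, SZ)), add(SSSZ, Z)))
  step 5: S(add(add(SSZ, Z), mul(add(Z, mul(SZ, SZ)), add(SSSZ, Z))))
  step 6: S(add(S(add(SZ, Z)), mul(add(Z, mul(SZ, SZ)), add(SSSZ, Z))))
  step 7: S(S(add(add(SZ, Z), mul(add(Z, mul(SZ, SZ)), add(SSSZ, Z)))))
  step 8: S(S(add(S(add(Z, Z)), mul(add(Z, mul(SZ, SZ)), add(SSSZ, Z)))))
  step 9: S(S(S(add(add(Z, Z), mul(add(Z, mul(SZ, SZ)), add(SSSZ, Z))))))
  step 10: S(S(S(add(Z, mul(add(Z, mul(SZ, SZ)), add(SSSZ, Z))))))
  step 11: S(S(S(mul(add(Z, mul(SZ, SZ)), add(SSSZ, Z)))))
  step 12: S(S(S(mul(mul(SZ, SZ), add(SSSZ, Z)))))
  step 13: S(S(S(mul(add(SZ, mul(Z, SZ)), add(SSSZ, Z)))))
  step 14: S(S(S(mul(S(add(Z, mul(Z, SZ))), add(SSSZ, Z)))))
  step 15: S(S(S(add(add(SSSZ, Z), mul(add(Z, mul(Z, SZ)), add(SSSZ, Z))))))
  step 16: S(S(S(add(S(add(SSZ, Z)), mul(add(Z, mul(Z, SZ)), add(SSSZ, Z))))))
  step 17: S(S(S(S(add(add(SSZ, Z), mul(add(Z, mul(Z, SZ)), add(SSSZ, Z)))))))
  step 18: S(S(S(S(add(S(add(SZ, Z)), mul(add(Z, mul(Z, SZ)), add(SSSZ, Z)))))))
  step 19: S(S(S(S(S(add(add(SZ, Z), mul(add(Z, mul(Z, SZ)), add(SSSZ, Z))))))))
  step 20: S(S(S(S(S(add(S(add(Z, Z)), mul(add(Z, mul(Z, SZ)), add(SSSZ, Z))))))))
  step 21: S(S(S(S(S(S(add(add(Z, Z), mul(add(Z, mul(Z, SZ)), add(SSSZ, Z)))))))))
  step 22: S(S(S(S(S(S(add(Z, mul(add(Z, mul(Z, SZ)), add(SSSZ, Z)))))))))
  step 23: S(S(S(S(S(S(mul(add(Z, mul(Z, SZ)), add(SSSZ, Z))))))))
  step 24: S(S(S(S(S(S(mul(mul(Z, SZ), add(SSSZ, Z))))))))
  step 25: S(S(S(S(S(S(mul(Z, add(SSSZ, Z))))))))
  step 26: S^6(Z)

Term B:
  start: mul(add(mul(SZ, Z), add(Z, SSSZ)), SSZ)
  step 1: mul(add(add(Z, mul(Z, Z)), add(Z, SSSZ)), SSZ)
  step 2: mul(add(mul(Z, Z), add(Z, SSSZ)), SSZ)
  step 3: mul(add(Z, add(Z, SSSZ)), SSZ)
  step 4: mul(add(Z, SSSZ), SSZ)
  step 5: mul(SSSZ, SSZ)
  step 6: add(SSZ, mul(SSZ, SSZ))
  step 7: S(add(SZ, mul(SSZ, SSZ)))
  step 8: S(S(add(Z, mul(SSZ, SSZ))))
  step 9: S(S(mul(SSZ, SSZ)))
  step 10: S(S(add(SSZ, mul(SZ, SSZ))))
  step 11: S(S(S(add(SZ, mul(SZ, SSZ)))))
  step 12: S(S(S(S(add(Z, mul(SZ, SSZ))))))
  step 13: S(S(S(S(mul(SZ, SSZ)))))
  step 14: S(S(S(S(add(SSZ, mul(Z, SSZ))))))
  step 15: S(S(S(S(S(add(SZ, mul(Z, SSZ)))))))
  step 16: S(S(S(S(S(S(add(Z, mul(Z, SSZ))))))))
  step 17: S(S(S(S(S(S(mul(Z, SSZ)))))))
  step 18: S^6(Z)

Answer: SAME — A ⇓ S^6(Z), B ⇓ S^6(Z)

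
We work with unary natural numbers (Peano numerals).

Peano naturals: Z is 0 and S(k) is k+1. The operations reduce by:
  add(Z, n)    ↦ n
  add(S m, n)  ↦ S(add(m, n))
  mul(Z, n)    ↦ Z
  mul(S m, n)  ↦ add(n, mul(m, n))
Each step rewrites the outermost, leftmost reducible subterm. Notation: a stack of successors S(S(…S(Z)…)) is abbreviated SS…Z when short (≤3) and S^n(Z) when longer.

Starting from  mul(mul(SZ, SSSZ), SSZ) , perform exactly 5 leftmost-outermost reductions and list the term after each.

  start: mul(mul(SZ, SSSZ), SSZ)
  step 1: mul(add(SSSZ, mul(Z, SSSZ)), SSZ)
  step 2: mul(S(add(SSZ, mul(Z, SSSZ))), SSZ)
  step 3: add(SSZ, mul(add(SSZ, mul(Z, SSSZ)), SSZ))
  step 4: S(add(SZ, mul(add(SSZ, mul(Z, SSSZ)), SSZ)))
  step 5: S(S(add(Z, mul(add(SSZ, mul(Z, SSSZ)), SSZ))))

Answer: after 5 steps: S(S(add(Z, mul(add(SSZ, mul(Z, SSSZ)), SSZ))))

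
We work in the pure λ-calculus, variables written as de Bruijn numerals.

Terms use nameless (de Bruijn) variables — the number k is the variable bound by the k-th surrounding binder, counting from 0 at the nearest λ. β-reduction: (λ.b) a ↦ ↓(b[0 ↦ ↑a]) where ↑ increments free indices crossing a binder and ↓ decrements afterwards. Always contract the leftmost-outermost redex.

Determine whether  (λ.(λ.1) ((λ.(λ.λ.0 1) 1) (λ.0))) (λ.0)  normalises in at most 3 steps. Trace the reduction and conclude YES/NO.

Answer: YES — reaches normal form λ.0 in 2 ≤ 3 steps

Working:
  start: (λ.(λ.1) ((λ.(λ.λ.0 1) 1) (λ.0))) (λ.0)
  step 1: (λ.λ.0) ((λ.(λ.λ.0 1) (λ.0)) (λ.0))
  step 2: λ.0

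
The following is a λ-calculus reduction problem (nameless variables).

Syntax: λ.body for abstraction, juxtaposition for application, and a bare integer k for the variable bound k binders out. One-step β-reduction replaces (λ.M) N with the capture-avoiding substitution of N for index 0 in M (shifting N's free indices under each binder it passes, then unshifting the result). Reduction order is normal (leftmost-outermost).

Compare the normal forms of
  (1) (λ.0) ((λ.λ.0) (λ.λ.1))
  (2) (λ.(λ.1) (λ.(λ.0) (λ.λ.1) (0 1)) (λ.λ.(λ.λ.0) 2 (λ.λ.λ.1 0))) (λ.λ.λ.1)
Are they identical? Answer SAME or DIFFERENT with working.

Answer: DIFFERENT — A ⇓ λ.0, B ⇓ λ.λ.1

Reduction:
Term A:
  start: (λ.0) ((λ.λ.0) (λ.λ.1))
  step 1: (λ.λ.0) (λ.λ.1)
  step 2: λ.0

Term B:
  start: (λ.(λ.1) (λ.(λ.0) (λ.λ.1) (0 1)) (λ.λ.(λ.λ.0) 2 (λ.λ.λ.1 0))) (λ.λ.λ.1)
  step 1: (λ.λ.λ.λ.1) (λ.(λ.0) (λ.λ.1) (0 (λ.λ.λ.1))) (λ.λ.(λ.λ.0) (λ.λ.λ.1) (λ.λ.λ.1 0))
  step 2: (λ.λ.λ.1) (λ.λ.(λ.λ.0) (λ.λ.λ.1) (λ.λ.λ.1 0))
  step 3: λ.λ.1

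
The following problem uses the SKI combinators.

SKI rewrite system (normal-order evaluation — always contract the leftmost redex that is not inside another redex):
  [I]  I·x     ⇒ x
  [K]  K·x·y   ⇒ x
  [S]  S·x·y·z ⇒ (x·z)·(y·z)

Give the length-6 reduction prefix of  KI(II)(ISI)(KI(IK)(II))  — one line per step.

  start: KI(II)(ISI)(KI(IK)(II))
  →1  I(ISI)(KI(IK)(II))
  →2  ISI(KI(IK)(II))
  →3  SI(KI(IK)(II))
  →4  SI(I(II))
  →5  SI(II)
  →6  SII

Answer: after 6 steps: SII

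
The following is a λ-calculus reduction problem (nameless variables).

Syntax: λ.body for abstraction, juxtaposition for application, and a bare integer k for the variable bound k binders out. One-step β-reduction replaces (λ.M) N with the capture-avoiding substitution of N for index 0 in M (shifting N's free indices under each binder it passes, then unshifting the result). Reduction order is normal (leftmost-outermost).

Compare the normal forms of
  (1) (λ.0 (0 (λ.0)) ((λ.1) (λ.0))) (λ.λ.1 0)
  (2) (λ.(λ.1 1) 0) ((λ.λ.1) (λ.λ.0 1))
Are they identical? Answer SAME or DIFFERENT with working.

Term A:
  start: (λ.0 (0 (λ.0)) ((λ.1) (λ.0))) (λ.λ.1 0)
  step 1: (λ.λ.1 0) ((λ.λ.1 0) (λ.0)) ((λ.λ.λ.1 0) (λ.0))
  step 2: (λ.(λ.λ.1 0) (λ.0) 0) ((λ.λ.λ.1 0) (λ.0))
  step 3: (λ.λ.1 0) (λ.0) ((λ.λ.λ.1 0) (λ.0))
  step 4: (λ.(λ.0) 0) ((λ.λ.λ.1 0) (λ.0))
  step 5: (λ.0) ((λ.λ.λ.1 0) (λ.0))
  step 6: (λ.λ.λ.1 0) (λ.0)
  step 7: λ.λ.1 0

Term B:
  start: (λ.(λ.1 1) 0) ((λ.λ.1) (λ.λ.0 1))
  step 1: (λ.(λ.λ.1) (λ.λ.0 1) ((λ.λ.1) (λ.λ.0 1))) ((λ.λ.1) (λ.λ.0 1))
  step 2: (λ.λ.1) (λ.λ.0 1) ((λ.λ.1) (λ.λ.0 1))
  step 3: (λ.λ.λ.0 1) ((λ.λ.1) (λ.λ.0 1))
  step 4: λ.λ.0 1

Answer: DIFFERENT — A ⇓ λ.λ.1 0, B ⇓ λ.λ.0 1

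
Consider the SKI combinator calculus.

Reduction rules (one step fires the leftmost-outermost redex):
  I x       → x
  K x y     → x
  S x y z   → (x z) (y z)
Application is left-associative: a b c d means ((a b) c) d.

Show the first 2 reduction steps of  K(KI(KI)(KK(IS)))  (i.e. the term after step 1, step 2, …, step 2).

Answer: after 2 steps: K(KK(IS))

Reduction:
  start: K(KI(KI)(KK(IS)))
  step 1: K(I(KK(IS)))
  step 2: K(KK(IS))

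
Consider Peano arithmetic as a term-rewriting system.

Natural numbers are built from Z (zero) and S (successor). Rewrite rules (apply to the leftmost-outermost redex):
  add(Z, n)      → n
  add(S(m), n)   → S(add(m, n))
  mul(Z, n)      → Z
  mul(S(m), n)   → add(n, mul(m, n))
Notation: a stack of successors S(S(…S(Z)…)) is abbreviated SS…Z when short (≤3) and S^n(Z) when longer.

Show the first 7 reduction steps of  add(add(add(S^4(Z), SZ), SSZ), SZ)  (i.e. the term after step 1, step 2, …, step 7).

Answer: after 7 steps: S(S(add(add(S(add(SZ, SZ)), SSZ), SZ)))

Derivation:
  start: add(add(add(S^4(Z), SZ), SSZ), SZ)
  →1  add(add(S(add(SSSZ, SZ)), SSZ), SZ)
  →2  add(S(add(add(SSSZ, SZ), SSZ)), SZ)
  →3  S(add(add(add(SSSZ, SZ), SSZ), SZ))
  →4  S(add(add(S(add(SSZ, SZ)), SSZ), SZ))
  →5  S(add(S(add(add(SSZ, SZ), SSZ)), SZ))
  →6  S(S(add(add(add(SSZ, SZ), SSZ), SZ)))
  →7  S(S(add(add(S(add(SZ, SZ)), SSZ), SZ)))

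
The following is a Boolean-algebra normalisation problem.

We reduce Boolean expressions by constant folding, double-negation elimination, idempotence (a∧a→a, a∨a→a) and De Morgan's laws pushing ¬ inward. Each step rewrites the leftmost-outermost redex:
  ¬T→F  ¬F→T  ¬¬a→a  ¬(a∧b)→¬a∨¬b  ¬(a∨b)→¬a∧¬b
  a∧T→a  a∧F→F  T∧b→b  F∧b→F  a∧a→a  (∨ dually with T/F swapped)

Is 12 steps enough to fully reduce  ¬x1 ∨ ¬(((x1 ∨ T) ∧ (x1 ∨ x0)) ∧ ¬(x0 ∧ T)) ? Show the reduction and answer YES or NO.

  start: ¬x1 ∨ ¬(((x1 ∨ T) ∧ (x1 ∨ x0)) ∧ ¬(x0 ∧ T))
  [1] ¬x1 ∨ (¬((x1 ∨ T) ∧ (x1 ∨ x0)) ∨ ¬¬(x0 ∧ T))
  [2] ¬x1 ∨ ((¬(x1 ∨ T) ∨ ¬(x1 ∨ x0)) ∨ ¬¬(x0 ∧ T))
  [3] ¬x1 ∨ (((¬x1 ∧ ¬T) ∨ ¬(x1 ∨ x0)) ∨ ¬¬(x0 ∧ T))
  [4] ¬x1 ∨ (((¬x1 ∧ F) ∨ ¬(x1 ∨ x0)) ∨ ¬¬(x0 ∧ T))
  [5] ¬x1 ∨ ((F ∨ ¬(x1 ∨ x0)) ∨ ¬¬(x0 ∧ T))
  [6] ¬x1 ∨ (¬(x1 ∨ x0) ∨ ¬¬(x0 ∧ T))
  [7] ¬x1 ∨ ((¬x1 ∧ ¬x0) ∨ ¬¬(x0 ∧ T))
  [8] ¬x1 ∨ ((¬x1 ∧ ¬x0) ∨ (x0 ∧ T))
  [9] ¬x1 ∨ ((¬x1 ∧ ¬x0) ∨ x0)

Answer: YES — reaches normal form ¬x1 ∨ ((¬x1 ∧ ¬x0) ∨ x0) in 9 ≤ 12 steps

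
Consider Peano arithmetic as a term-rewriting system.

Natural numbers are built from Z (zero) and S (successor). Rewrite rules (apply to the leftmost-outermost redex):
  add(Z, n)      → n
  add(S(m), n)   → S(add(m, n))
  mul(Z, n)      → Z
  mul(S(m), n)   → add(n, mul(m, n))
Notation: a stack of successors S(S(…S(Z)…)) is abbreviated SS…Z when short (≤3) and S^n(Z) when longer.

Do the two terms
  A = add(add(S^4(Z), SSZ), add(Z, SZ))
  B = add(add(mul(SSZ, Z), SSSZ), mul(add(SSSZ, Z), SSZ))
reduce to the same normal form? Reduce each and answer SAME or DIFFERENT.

Answer: DIFFERENT — A ⇓ S^7(Z), B ⇓ S^9(Z)

Reduction:
Term A:
  start: add(add(S^4(Z), SSZ), add(Z, SZ))
  [1] add(S(add(SSSZ, SSZ)), add(Z, SZ))
  [2] S(add(add(SSSZ, SSZ), add(Z, SZ)))
  [3] S(add(S(add(SSZ, SSZ)), add(Z, SZ)))
  [4] S(S(add(add(SSZ, SSZ), add(Z, SZ))))
  [5] S(S(add(S(add(SZ, SSZ)), add(Z, SZ))))
  [6] S(S(S(add(add(SZ, SSZ), add(Z, SZ)))))
  [7] S(S(S(add(S(add(Z, SSZ)), add(Z, SZ)))))
  [8] S(S(S(S(add(add(Z, SSZ), add(Z, SZ))))))
  [9] S(S(S(S(add(SSZ, add(Z, SZ))))))
  [10] S(S(S(S(S(add(SZ, add(Z, SZ)))))))
  [11] S(S(S(S(S(S(add(Z, add(Z, SZ))))))))
  [12] S(S(S(S(S(S(add(Z, SZ)))))))
  [13] S^7(Z)

Term B:
  start: add(add(mul(SSZ, Z), SSSZ), mul(add(SSSZ, Z), SSZ))
  [1] add(add(add(Z, mul(SZ, Z)), SSSZ), mul(add(SSSZ, Z), SSZ))
  [2] add(add(mul(SZ, Z), SSSZ), mul(add(SSSZ, Z), SSZ))
  [3] add(add(add(Z, mul(Z, Z)), SSSZ), mul(add(SSSZ, Z), SSZ))
  [4] add(add(mul(Z, Z), SSSZ), mul(add(SSSZ, Z), SSZ))
  [5] add(add(Z, SSSZ), mul(add(SSSZ, Z), SSZ))
  [6] add(SSSZ, mul(add(SSSZ, Z), SSZ))
  [7] S(add(SSZ, mul(add(SSSZ, Z), SSZ)))
  [8] S(S(add(SZ, mul(add(SSSZ, Z), SSZ))))
  [9] S(S(S(add(Z, mul(add(SSSZ, Z), SSZ)))))
  [10] S(S(S(mul(add(SSSZ, Z), SSZ))))
  [11] S(S(S(mul(S(add(SSZ, Z)), SSZ))))
  [12] S(S(S(add(SSZ, mul(add(SSZ, Z), SSZ)))))
  [13] S(S(S(S(add(SZ, mul(add(SSZ, Z), SSZ))))))
  [14] S(S(S(S(S(add(Z, mul(add(SSZ, Z), SSZ)))))))
  [15] S(S(S(S(S(mul(add(SSZ, Z), SSZ))))))
  [16] S(S(S(S(S(mul(S(add(SZ, Z)), SSZ))))))
  [17] S(S(S(S(S(add(SSZ, mul(add(SZ, Z), SSZ)))))))
  [18] S(S(S(S(S(S(add(SZ, mul(add(SZ, Z), SSZ))))))))
  [19] S(S(S(S(S(S(S(add(Z, mul(add(SZ, Z), SSZ)))))))))
  [20] S(S(S(S(S(S(S(mul(add(SZ, Z), SSZ))))))))
  [21] S(S(S(S(S(S(S(mul(S(add(Z, Z)), SSZ))))))))
  [22] S(S(S(S(S(S(S(add(SSZ, mul(add(Z, Z), SSZ)))))))))
  [23] S(S(S(S(S(S(S(S(add(SZ, mul(add(Z, Z), SSZ))))))))))
  [24] S(S(S(S(S(S(S(S(S(add(Z, mul(add(Z, Z), SSZ)))))))))))
  [25] S(S(S(S(S(S(S(S(S(mul(add(Z, Z), SSZ))))))))))
  [26] S(S(S(S(S(S(S(S(S(mul(Z, SSZ))))))))))
  [27] S^9(Z)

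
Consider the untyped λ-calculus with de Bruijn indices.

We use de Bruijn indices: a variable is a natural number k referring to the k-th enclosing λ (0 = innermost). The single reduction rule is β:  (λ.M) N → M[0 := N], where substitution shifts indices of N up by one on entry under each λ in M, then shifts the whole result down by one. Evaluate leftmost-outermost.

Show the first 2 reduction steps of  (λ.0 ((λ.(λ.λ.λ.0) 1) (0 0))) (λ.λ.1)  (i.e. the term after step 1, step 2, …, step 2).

  start: (λ.0 ((λ.(λ.λ.λ.0) 1) (0 0))) (λ.λ.1)
  [1] (λ.λ.1) ((λ.(λ.λ.λ.0) (λ.λ.1)) ((λ.λ.1) (λ.λ.1)))
  [2] λ.(λ.(λ.λ.λ.0) (λ.λ.1)) ((λ.λ.1) (λ.λ.1))

Answer: after 2 steps: λ.(λ.(λ.λ.λ.0) (λ.λ.1)) ((λ.λ.1) (λ.λ.1))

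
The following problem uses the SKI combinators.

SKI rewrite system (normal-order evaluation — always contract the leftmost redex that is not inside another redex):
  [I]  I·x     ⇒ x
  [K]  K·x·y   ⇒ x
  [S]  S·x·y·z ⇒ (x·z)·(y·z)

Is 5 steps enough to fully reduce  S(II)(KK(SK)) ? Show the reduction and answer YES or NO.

Answer: YES — reaches normal form SIK in 2 ≤ 5 steps

Derivation:
  start: S(II)(KK(SK))
  →1  SI(KK(SK))
  →2  SIK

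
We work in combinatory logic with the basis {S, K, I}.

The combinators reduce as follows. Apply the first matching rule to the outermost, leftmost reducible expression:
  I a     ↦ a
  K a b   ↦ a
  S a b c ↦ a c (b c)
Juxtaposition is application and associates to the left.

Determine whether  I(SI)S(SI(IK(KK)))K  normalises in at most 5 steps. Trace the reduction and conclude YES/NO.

Answer: NO — after 5 steps the term is S(SI(IK(KK)))(IK(KK)(S(SI(IK(KK)))))K, not yet normal

Derivation:
  start: I(SI)S(SI(IK(KK)))K
  →1  SIS(SI(IK(KK)))K
  →2  I(SI(IK(KK)))(S(SI(IK(KK))))K
  →3  SI(IK(KK))(S(SI(IK(KK))))K
  →4  I(S(SI(IK(KK))))(IK(KK)(S(SI(IK(KK)))))K
  →5  S(SI(IK(KK)))(IK(KK)(S(SI(IK(KK)))))K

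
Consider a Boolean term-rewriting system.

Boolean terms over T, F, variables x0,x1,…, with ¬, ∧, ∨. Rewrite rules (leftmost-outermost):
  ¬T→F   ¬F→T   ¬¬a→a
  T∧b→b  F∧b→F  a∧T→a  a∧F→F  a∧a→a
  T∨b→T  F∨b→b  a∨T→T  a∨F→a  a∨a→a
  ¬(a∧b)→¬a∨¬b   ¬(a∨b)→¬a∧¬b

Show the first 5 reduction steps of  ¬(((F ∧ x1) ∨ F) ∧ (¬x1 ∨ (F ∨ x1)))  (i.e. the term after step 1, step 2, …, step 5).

  start: ¬(((F ∧ x1) ∨ F) ∧ (¬x1 ∨ (F ∨ x1)))
  step 1: ¬((F ∧ x1) ∨ F) ∨ ¬(¬x1 ∨ (F ∨ x1))
  step 2: (¬(F ∧ x1) ∧ ¬F) ∨ ¬(¬x1 ∨ (F ∨ x1))
  step 3: ((¬F ∨ ¬x1) ∧ ¬F) ∨ ¬(¬x1 ∨ (F ∨ x1))
  step 4: ((T ∨ ¬x1) ∧ ¬F) ∨ ¬(¬x1 ∨ (F ∨ x1))
  step 5: (T ∧ ¬F) ∨ ¬(¬x1 ∨ (F ∨ x1))

Answer: after 5 steps: (T ∧ ¬F) ∨ ¬(¬x1 ∨ (F ∨ x1))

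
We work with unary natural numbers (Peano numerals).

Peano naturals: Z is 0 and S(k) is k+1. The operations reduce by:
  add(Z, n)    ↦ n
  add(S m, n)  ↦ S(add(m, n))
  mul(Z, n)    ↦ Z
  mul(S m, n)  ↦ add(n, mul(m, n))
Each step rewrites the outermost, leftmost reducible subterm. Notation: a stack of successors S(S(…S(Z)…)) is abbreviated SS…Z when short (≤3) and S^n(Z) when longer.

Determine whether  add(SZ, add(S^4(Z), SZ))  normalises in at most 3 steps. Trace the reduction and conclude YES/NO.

  start: add(SZ, add(S^4(Z), SZ))
  [1] S(add(Z, add(S^4(Z), SZ)))
  [2] S(add(S^4(Z), SZ))
  [3] S(S(add(SSSZ, SZ)))

Answer: NO — after 3 steps the term is S(S(add(SSSZ, SZ))), not yet normal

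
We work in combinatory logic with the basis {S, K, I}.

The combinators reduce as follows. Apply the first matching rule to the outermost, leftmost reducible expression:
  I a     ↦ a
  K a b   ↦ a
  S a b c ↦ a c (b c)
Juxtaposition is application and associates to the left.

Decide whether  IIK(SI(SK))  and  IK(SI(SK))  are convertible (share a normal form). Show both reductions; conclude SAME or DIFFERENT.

Answer: SAME — A ⇓ K(SI(SK)), B ⇓ K(SI(SK))

Working:
Term A:
  start: IIK(SI(SK))
  [1] IK(SI(SK))
  [2] K(SI(SK))

Term B:
  start: IK(SI(SK))
  [1] K(SI(SK))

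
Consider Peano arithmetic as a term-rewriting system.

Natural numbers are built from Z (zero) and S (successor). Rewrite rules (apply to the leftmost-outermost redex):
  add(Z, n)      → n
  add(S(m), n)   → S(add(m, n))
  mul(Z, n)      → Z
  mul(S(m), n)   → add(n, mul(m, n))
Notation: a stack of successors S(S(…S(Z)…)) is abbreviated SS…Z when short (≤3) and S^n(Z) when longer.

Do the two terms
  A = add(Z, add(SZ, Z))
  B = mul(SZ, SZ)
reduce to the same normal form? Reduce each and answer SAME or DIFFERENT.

Term A:
  start: add(Z, add(SZ, Z))
  →1  add(SZ, Z)
  →2  S(add(Z, Z))
  →3  SZ

Term B:
  start: mul(SZ, SZ)
  →1  add(SZ, mul(Z, SZ))
  →2  S(add(Z, mul(Z, SZ)))
  →3  S(mul(Z, SZ))
  →4  SZ

Answer: SAME — A ⇓ SZ, B ⇓ SZ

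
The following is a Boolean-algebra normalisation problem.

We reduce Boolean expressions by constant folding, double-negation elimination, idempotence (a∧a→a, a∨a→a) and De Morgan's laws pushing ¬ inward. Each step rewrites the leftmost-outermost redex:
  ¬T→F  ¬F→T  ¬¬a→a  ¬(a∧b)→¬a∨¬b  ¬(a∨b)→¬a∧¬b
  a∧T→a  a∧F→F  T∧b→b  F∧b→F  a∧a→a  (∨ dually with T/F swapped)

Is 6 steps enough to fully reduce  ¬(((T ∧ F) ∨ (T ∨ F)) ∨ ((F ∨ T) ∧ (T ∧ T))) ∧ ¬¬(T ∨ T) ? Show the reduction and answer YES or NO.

  start: ¬(((T ∧ F) ∨ (T ∨ F)) ∨ ((F ∨ T) ∧ (T ∧ T))) ∧ ¬¬(T ∨ T)
  [1] (¬((T ∧ F) ∨ (T ∨ F)) ∧ ¬((F ∨ T) ∧ (T ∧ T))) ∧ ¬¬(T ∨ T)
  [2] ((¬(T ∧ F) ∧ ¬(T ∨ F)) ∧ ¬((F ∨ T) ∧ (T ∧ T))) ∧ ¬¬(T ∨ T)
  [3] (((¬T ∨ ¬F) ∧ ¬(T ∨ F)) ∧ ¬((F ∨ T) ∧ (T ∧ T))) ∧ ¬¬(T ∨ T)
  [4] (((F ∨ ¬F) ∧ ¬(T ∨ F)) ∧ ¬((F ∨ T) ∧ (T ∧ T))) ∧ ¬¬(T ∨ T)
  [5] ((¬F ∧ ¬(T ∨ F)) ∧ ¬((F ∨ T) ∧ (T ∧ T))) ∧ ¬¬(T ∨ T)
  [6] ((T ∧ ¬(T ∨ F)) ∧ ¬((F ∨ T) ∧ (T ∧ T))) ∧ ¬¬(T ∨ T)

Answer: NO — after 6 steps the term is ((T ∧ ¬(T ∨ F)) ∧ ¬((F ∨ T) ∧ (T ∧ T))) ∧ ¬¬(T ∨ T), not yet normal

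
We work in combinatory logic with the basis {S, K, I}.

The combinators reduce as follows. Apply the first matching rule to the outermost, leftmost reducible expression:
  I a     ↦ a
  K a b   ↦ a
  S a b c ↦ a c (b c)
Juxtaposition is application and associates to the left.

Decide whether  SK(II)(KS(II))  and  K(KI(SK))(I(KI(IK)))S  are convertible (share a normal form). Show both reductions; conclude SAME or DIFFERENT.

Term A:
  start: SK(II)(KS(II))
  →1  K(KS(II))(II(KS(II)))
  →2  KS(II)
  →3  S

Term B:
  start: K(KI(SK))(I(KI(IK)))S
  →1  KI(SK)S
  →2  IS
  →3  S

Answer: SAME — A ⇓ S, B ⇓ S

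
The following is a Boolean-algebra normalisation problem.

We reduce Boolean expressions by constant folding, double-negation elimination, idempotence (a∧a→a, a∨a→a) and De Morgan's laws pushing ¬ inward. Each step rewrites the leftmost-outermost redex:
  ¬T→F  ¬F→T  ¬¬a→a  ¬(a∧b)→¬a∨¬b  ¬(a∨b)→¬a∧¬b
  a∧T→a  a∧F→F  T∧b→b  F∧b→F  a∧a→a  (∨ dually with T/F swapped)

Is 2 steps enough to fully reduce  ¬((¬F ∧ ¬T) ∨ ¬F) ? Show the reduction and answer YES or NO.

  start: ¬((¬F ∧ ¬T) ∨ ¬F)
  →1  ¬(¬F ∧ ¬T) ∧ ¬¬F
  →2  (¬¬F ∨ ¬¬T) ∧ ¬¬F

Answer: NO — after 2 steps the term is (¬¬F ∨ ¬¬T) ∧ ¬¬F, not yet normal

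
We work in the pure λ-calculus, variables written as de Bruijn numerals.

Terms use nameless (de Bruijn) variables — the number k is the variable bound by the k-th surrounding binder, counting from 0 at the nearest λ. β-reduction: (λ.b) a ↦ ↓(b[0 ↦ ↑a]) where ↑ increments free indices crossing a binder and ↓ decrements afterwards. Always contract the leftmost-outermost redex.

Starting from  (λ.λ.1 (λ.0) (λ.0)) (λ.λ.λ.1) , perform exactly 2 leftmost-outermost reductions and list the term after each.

Answer: after 2 steps: λ.(λ.λ.1) (λ.0)

Reduction:
  start: (λ.λ.1 (λ.0) (λ.0)) (λ.λ.λ.1)
  step 1: λ.(λ.λ.λ.1) (λ.0) (λ.0)
  step 2: λ.(λ.λ.1) (λ.0)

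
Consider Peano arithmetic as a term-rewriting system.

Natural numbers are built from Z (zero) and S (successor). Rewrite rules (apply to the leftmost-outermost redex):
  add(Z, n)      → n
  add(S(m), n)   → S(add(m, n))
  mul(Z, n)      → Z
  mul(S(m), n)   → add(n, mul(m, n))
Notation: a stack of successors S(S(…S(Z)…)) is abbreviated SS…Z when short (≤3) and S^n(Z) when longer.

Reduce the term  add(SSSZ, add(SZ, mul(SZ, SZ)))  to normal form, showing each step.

Answer: normal form = S^5(Z)  (in 10 steps)

Derivation:
  start: add(SSSZ, add(SZ, mul(SZ, SZ)))
  step 1: S(add(SSZ, add(SZ, mul(SZ, SZ))))
  step 2: S(S(add(SZ, add(SZ, mul(SZ, SZ)))))
  step 3: S(S(S(add(Z, add(SZ, mul(SZ, SZ))))))
  step 4: S(S(S(add(SZ, mul(SZ, SZ)))))
  step 5: S(S(S(S(add(Z, mul(SZ, SZ))))))
  step 6: S(S(S(S(mul(SZ, SZ)))))
  step 7: S(S(S(S(add(SZ, mul(Z, SZ))))))
  step 8: S(S(S(S(S(add(Z, mul(Z, SZ)))))))
  step 9: S(S(S(S(S(mul(Z, SZ))))))
  step 10: S^5(Z)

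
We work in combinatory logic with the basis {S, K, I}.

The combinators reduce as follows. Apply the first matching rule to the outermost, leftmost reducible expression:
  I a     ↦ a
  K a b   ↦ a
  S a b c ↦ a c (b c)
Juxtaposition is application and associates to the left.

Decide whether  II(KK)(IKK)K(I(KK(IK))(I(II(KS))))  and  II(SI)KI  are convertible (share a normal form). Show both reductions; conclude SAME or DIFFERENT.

Term A:
  start: II(KK)(IKK)K(I(KK(IK))(I(II(KS))))
  →1  I(KK)(IKK)K(I(KK(IK))(I(II(KS))))
  →2  KK(IKK)K(I(KK(IK))(I(II(KS))))
  →3  KK(I(KK(IK))(I(II(KS))))
  →4  K

Term B:
  start: II(SI)KI
  →1  I(SI)KI
  →2  SIKI
  →3  II(KI)
  →4  I(KI)
  →5  KI

Answer: DIFFERENT — A ⇓ K, B ⇓ KI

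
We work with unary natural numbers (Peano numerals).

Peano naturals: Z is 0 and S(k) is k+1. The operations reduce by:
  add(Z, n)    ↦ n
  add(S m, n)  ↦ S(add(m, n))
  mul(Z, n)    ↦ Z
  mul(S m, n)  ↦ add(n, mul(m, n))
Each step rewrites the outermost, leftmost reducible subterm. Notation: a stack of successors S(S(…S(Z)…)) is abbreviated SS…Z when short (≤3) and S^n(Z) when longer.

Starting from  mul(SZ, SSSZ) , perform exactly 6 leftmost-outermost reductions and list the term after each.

  start: mul(SZ, SSSZ)
  →1  add(SSSZ, mul(Z, SSSZ))
  →2  S(add(SSZ, mul(Z, SSSZ)))
  →3  S(S(add(SZ, mul(Z, SSSZ))))
  →4  S(S(S(add(Z, mul(Z, SSSZ)))))
  →5  S(S(S(mul(Z, SSSZ))))
  →6  SSSZ

Answer: after 6 steps: SSSZ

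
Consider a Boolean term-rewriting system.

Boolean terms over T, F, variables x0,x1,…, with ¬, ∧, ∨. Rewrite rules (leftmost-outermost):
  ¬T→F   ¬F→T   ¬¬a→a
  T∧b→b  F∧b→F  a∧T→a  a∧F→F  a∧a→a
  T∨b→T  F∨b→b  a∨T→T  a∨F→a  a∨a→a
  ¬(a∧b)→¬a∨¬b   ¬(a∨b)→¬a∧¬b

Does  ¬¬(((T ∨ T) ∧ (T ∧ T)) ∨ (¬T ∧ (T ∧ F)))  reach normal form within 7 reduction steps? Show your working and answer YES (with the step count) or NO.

  start: ¬¬(((T ∨ T) ∧ (T ∧ T)) ∨ (¬T ∧ (T ∧ F)))
  →1  ((T ∨ T) ∧ (T ∧ T)) ∨ (¬T ∧ (T ∧ F))
  →2  (T ∧ (T ∧ T)) ∨ (¬T ∧ (T ∧ F))
  →3  (T ∧ T) ∨ (¬T ∧ (T ∧ F))
  →4  T ∨ (¬T ∧ (T ∧ F))
  →5  T

Answer: YES — reaches normal form T in 5 ≤ 7 steps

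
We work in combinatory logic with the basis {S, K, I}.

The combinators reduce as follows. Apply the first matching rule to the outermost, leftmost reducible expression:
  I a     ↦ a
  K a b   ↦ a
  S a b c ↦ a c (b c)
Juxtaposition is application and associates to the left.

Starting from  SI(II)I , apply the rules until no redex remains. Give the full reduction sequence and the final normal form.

  start: SI(II)I
  →1  II(III)
  →2  I(III)
  →3  III
  →4  II
  →5  I

Answer: normal form = I  (in 5 steps)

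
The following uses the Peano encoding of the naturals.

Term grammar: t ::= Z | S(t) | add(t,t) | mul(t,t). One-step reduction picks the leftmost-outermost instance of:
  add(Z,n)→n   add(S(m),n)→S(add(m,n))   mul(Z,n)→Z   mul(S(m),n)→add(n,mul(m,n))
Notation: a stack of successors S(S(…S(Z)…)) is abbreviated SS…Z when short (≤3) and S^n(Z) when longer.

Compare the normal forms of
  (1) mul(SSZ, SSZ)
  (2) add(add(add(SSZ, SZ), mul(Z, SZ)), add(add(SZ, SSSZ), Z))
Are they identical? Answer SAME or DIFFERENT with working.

Answer: DIFFERENT — A ⇓ S^4(Z), B ⇓ S^7(Z)

Derivation:
Term A:
  start: mul(SSZ, SSZ)
  step 1: add(SSZ, mul(SZ, SSZ))
  step 2: S(add(SZ, mul(SZ, SSZ)))
  step 3: S(S(add(Z, mul(SZ, SSZ))))
  step 4: S(S(mul(SZ, SSZ)))
  step 5: S(S(add(SSZ, mul(Z, SSZ))))
  step 6: S(S(S(add(SZ, mul(Z, SSZ)))))
  step 7: S(S(S(S(add(Z, mul(Z, SSZ))))))
  step 8: S(S(S(S(mul(Z, SSZ)))))
  step 9: S^4(Z)

Term B:
  start: add(add(add(SSZ, SZ), mul(Z, SZ)), add(add(SZ, SSSZ), Z))
  step 1: add(add(S(add(SZ, SZ)), mul(Z, SZ)), add(add(SZ, SSSZ), Z))
  step 2: add(S(add(add(SZ, SZ), mul(Z, SZ))), add(add(SZ, SSSZ), Z))
  step 3: S(add(add(add(SZ, SZ), mul(Z, SZ)), add(add(SZ, SSSZ), Z)))
  step 4: S(add(add(S(add(Z, SZ)), mul(Z, SZ)), add(add(SZ, SSSZ), Z)))
  step 5: S(add(S(add(add(Z, SZ), mul(Z, SZ))), add(add(SZ, SSSZ), Z)))
  step 6: S(S(add(add(add(Z, SZ), mul(Z, SZ)), add(add(SZ, SSSZ), Z))))
  step 7: S(S(add(add(SZ, mul(Z, SZ)), add(add(SZ, SSSZ), Z))))
  step 8: S(S(add(S(add(Z, mul(Z, SZ))), add(add(SZ, SSSZ), Z))))
  step 9: S(S(S(add(add(Z, mul(Z, SZ)), add(add(SZ, SSSZ), Z)))))
  step 10: S(S(S(add(mul(Z, SZ), add(add(SZ, SSSZ), Z)))))
  step 11: S(S(S(add(Z, add(add(SZ, SSSZ), Z)))))
  step 12: S(S(S(add(add(SZ, SSSZ), Z))))
  step 13: S(S(S(add(S(add(Z, SSSZ)), Z))))
  step 14: S(S(S(S(add(add(Z, SSSZ), Z)))))
  step 15: S(S(S(S(add(SSSZ, Z)))))
  step 16: S(S(S(S(S(add(SSZ, Z))))))
  step 17: S(S(S(S(S(S(add(SZ, Z)))))))
  step 18: S(S(S(S(S(S(S(add(Z, Z))))))))
  step 19: S^7(Z)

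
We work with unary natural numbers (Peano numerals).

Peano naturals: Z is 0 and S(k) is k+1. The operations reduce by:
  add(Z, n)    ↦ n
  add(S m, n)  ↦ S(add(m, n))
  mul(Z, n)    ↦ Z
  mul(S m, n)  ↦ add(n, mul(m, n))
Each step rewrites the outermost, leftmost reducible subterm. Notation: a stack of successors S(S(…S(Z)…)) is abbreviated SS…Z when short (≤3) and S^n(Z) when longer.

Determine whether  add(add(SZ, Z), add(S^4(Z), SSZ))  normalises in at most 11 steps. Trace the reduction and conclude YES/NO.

Answer: YES — reaches normal form S^7(Z) in 9 ≤ 11 steps

Working:
  start: add(add(SZ, Z), add(S^4(Z), SSZ))
  [1] add(S(add(Z, Z)), add(S^4(Z), SSZ))
  [2] S(add(add(Z, Z), add(S^4(Z), SSZ)))
  [3] S(add(Z, add(S^4(Z), SSZ)))
  [4] S(add(S^4(Z), SSZ))
  [5] S(S(add(SSSZ, SSZ)))
  [6] S(S(S(add(SSZ, SSZ))))
  [7] S(S(S(S(add(SZ, SSZ)))))
  [8] S(S(S(S(S(add(Z, SSZ))))))
  [9] S^7(Z)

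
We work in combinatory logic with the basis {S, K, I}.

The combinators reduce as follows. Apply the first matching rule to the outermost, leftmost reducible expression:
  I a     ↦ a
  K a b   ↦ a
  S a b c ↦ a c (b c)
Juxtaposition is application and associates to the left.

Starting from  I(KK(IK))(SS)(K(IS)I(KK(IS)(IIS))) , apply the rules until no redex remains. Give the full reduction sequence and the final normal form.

  start: I(KK(IK))(SS)(K(IS)I(KK(IS)(IIS)))
  [1] KK(IK)(SS)(K(IS)I(KK(IS)(IIS)))
  [2] K(SS)(K(IS)I(KK(IS)(IIS)))
  [3] SS

Answer: normal form = SS  (in 3 steps)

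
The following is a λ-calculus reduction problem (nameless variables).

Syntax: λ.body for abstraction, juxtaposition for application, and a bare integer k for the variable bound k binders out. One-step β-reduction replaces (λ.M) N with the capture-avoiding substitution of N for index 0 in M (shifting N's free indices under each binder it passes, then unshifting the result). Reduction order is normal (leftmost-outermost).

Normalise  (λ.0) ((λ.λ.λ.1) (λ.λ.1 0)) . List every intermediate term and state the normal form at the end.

  start: (λ.0) ((λ.λ.λ.1) (λ.λ.1 0))
  [1] (λ.λ.λ.1) (λ.λ.1 0)
  [2] λ.λ.1

Answer: normal form = λ.λ.1  (in 2 steps)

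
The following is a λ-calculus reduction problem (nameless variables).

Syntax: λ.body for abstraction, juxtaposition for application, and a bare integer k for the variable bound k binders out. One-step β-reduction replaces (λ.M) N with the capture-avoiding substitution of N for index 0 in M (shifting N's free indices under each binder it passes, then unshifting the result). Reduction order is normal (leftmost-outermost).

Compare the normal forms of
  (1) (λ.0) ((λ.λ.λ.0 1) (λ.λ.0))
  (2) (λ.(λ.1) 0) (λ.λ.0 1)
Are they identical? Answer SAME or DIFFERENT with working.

Answer: SAME — A ⇓ λ.λ.0 1, B ⇓ λ.λ.0 1

Derivation:
Term A:
  start: (λ.0) ((λ.λ.λ.0 1) (λ.λ.0))
  →1  (λ.λ.λ.0 1) (λ.λ.0)
  →2  λ.λ.0 1

Term B:
  start: (λ.(λ.1) 0) (λ.λ.0 1)
  →1  (λ.λ.λ.0 1) (λ.λ.0 1)
  →2  λ.λ.0 1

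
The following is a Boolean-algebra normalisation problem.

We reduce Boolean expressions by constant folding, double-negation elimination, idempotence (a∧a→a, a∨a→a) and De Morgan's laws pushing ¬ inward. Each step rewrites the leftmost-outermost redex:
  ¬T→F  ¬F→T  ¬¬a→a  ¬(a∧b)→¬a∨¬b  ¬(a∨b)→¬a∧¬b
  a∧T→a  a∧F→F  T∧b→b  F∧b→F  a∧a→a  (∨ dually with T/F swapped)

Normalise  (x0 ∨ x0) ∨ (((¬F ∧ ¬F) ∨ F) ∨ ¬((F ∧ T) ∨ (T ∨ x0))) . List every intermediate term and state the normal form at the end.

Answer: normal form = T  (in 6 steps)

Reduction:
  start: (x0 ∨ x0) ∨ (((¬F ∧ ¬F) ∨ F) ∨ ¬((F ∧ T) ∨ (T ∨ x0)))
  [1] x0 ∨ (((¬F ∧ ¬F) ∨ F) ∨ ¬((F ∧ T) ∨ (T ∨ x0)))
  [2] x0 ∨ ((¬F ∧ ¬F) ∨ ¬((F ∧ T) ∨ (T ∨ x0)))
  [3] x0 ∨ (¬F ∨ ¬((F ∧ T) ∨ (T ∨ x0)))
  [4] x0 ∨ (T ∨ ¬((F ∧ T) ∨ (T ∨ x0)))
  [5] x0 ∨ T
  [6] T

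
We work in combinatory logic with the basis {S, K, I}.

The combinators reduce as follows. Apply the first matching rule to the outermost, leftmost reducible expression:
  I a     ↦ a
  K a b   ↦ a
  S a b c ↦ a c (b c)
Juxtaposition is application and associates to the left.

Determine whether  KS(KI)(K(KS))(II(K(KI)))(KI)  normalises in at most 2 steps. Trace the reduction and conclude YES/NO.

Answer: NO — after 2 steps the term is K(KS)(KI)(II(K(KI))(KI)), not yet normal

Derivation:
  start: KS(KI)(K(KS))(II(K(KI)))(KI)
  [1] S(K(KS))(II(K(KI)))(KI)
  [2] K(KS)(KI)(II(K(KI))(KI))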